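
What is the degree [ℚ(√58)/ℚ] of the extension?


√58 has minimal polynomial x² - 58 (irreducible over ℚ since 58 is squarefree)

[ℚ(√58)/ℚ] = 2


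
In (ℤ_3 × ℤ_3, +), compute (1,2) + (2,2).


Operation: componentwise addition mod (3, 3)
(1,2) + (2,2) = ((a₁+b₁) mod 3, (a₂+b₂) mod 3) with a = (1,2), b = (2,2)

(1,2) + (2,2) = (0,1)


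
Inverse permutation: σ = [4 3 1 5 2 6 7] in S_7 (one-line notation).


To find σ⁻¹, swap domain and range:
σ(1) = 4 → σ⁻¹(4) = 1
σ(2) = 3 → σ⁻¹(3) = 2
σ(3) = 1 → σ⁻¹(1) = 3
σ(4) = 5 → σ⁻¹(5) = 4
σ(5) = 2 → σ⁻¹(2) = 5
σ(6) = 6 → σ⁻¹(6) = 6
σ(7) = 7 → σ⁻¹(7) = 7

σ⁻¹ = [3 5 2 1 4 6 7]


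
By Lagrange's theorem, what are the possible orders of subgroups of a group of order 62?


Lagrange's theorem: |H| divides |G|
|G| = 62
Divisors of 62: 1, 2, 31, 62

Possible subgroup orders: {1, 2, 31, 62}


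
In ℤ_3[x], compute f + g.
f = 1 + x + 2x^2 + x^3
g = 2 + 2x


Add coefficients mod 3:
x^0: 1 + 2 = 0 (mod 3)
x^1: 1 + 2 = 0 (mod 3)
x^2: 2 + 0 = 2 (mod 3)
x^3: 1 + 0 = 1 (mod 3)
Result: 2x^2 + x^3

f + g = 2x^2 + x^3


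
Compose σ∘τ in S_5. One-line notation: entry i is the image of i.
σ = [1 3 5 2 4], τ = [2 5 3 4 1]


σ∘τ: apply τ first, then σ
1 →τ 2 →σ 3
2 →τ 5 →σ 4
3 →τ 3 →σ 5
4 →τ 4 →σ 2
5 →τ 1 →σ 1

σ∘τ = [3 4 5 2 1]


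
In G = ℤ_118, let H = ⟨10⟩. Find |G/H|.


|⟨10⟩| = n / gcd(10, 118) = 118 / 2 = 59
H is normal (ℤ_118 is abelian).
|G/H| = |G| / |H| = 118 / 59 = 2

|G/H| = 2


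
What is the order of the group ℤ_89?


ℤ_n has n elements.

|ℤ_89| = 89


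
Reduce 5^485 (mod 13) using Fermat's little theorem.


Fermat's little theorem: if p is prime and gcd(a,p)=1, then a^(p-1) ≡ 1 (mod p)
p = 13 is prime, gcd(5,13) = 1
Reduce exponent: 485 mod 12 = 5
So 5^485 ≡ 5^5 (mod 13)
5^5 mod 13 = 5

5^485 ≡ 5 (mod 13)


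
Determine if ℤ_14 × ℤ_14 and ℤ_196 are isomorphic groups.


Comparing ℤ_14 × ℤ_14 and ℤ_196:
gcd(14,14) = 14 ≠ 1. Max element order in ℤ_14×ℤ_14 is lcm(14,14) = 14 < 196, so it has no element of order 196

No, ℤ_14 × ℤ_14 ≇ ℤ_196


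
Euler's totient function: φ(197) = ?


Factor n: 197 = 197
φ(n) = n · ∏(1 - 1/p) over distinct primes p | n
φ(197) = 197 · (1 - 1/197) = 196

φ(197) = 196


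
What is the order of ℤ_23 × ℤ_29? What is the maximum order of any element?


|ℤ_23 × ℤ_29| = 23 × 29 = 667
Max element order = lcm(23,29) = 667
Cyclic? Yes (gcd=1)

|ℤ_23×ℤ_29| = 667, max element order = 667


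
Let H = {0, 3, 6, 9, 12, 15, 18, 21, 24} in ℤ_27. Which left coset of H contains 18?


18 + H = {18 + h (mod 27) : h ∈ H}
18+0=18, 18+3=21, 18+6=24, 18+9=0, 18+12=3, 18+15=6, 18+18=9, 18+21=12, 18+24=15
18 + H = {0, 3, 6, 9, 12, 15, 18, 21, 24} = 0 + H

18 + H = {0, 3, 6, 9, 12, 15, 18, 21, 24}


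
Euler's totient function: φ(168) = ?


Factor n: 168 = 2^3 × 3 × 7
φ(n) = n · ∏(1 - 1/p) over distinct primes p | n
φ(168) = 168 · (1 - 1/2) · (1 - 1/3) · (1 - 1/7) = 48

φ(168) = 48


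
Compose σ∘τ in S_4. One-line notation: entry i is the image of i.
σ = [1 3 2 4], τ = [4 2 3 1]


σ∘τ: apply τ first, then σ
1 →τ 4 →σ 4
2 →τ 2 →σ 3
3 →τ 3 →σ 2
4 →τ 1 →σ 1

σ∘τ = [4 3 2 1]


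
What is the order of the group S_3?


|S_n| = n! (number of permutations of n symbols)
|S_3| = 3! = 6

|S_3| = 6


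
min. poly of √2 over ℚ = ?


√2 satisfies x² - 2 = 0, irreducible over ℚ since 2 is squarefree

Minimal polynomial: x² - 2


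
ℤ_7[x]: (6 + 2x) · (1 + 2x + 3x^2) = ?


Expand and collect like terms; reduce coefficients mod 7:
x^0: 6·1 = 6 ≡ 6 (mod 7)
x^1: 6·2 + 2·1 = 14 ≡ 0 (mod 7)
x^2: 6·3 + 2·2 = 22 ≡ 1 (mod 7)
x^3: 2·3 = 6 ≡ 6 (mod 7)
Result: 6 + x^2 + 6x^3

f · g = 6 + x^2 + 6x^3


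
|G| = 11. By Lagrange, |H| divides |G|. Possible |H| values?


Lagrange's theorem: |H| divides |G|
|G| = 11
Divisors of 11: 1, 11

Possible subgroup orders: {1, 11}


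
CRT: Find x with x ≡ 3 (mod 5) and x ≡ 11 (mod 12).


m₁ = 5, m₂ = 12, gcd = 1, so CRT applies. M = m₁·m₂ = 60
Let M₁ = M/m₁ = 12, M₂ = M/m₂ = 5
Find y₁ ≡ M₁⁻¹ (mod m₁): 12⁻¹ ≡ 3 (mod 5)
Find y₂ ≡ M₂⁻¹ (mod m₂): 5⁻¹ ≡ 5 (mod 12)
x = a₁·M₁·y₁ + a₂·M₂·y₂ = 3·12·3 + 11·5·5 = 383
Reduce mod 60: x ≡ 23
Check: 23 mod 5 = 3 ✓, 23 mod 12 = 11 ✓

x ≡ 23 (mod 60)


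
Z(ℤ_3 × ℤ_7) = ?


Z(G) = {g ∈ G | gx = xg for all x ∈ G}
Direct product of abelian groups is abelian, so Z(G) = G

Z(ℤ_3 × ℤ_7) = ℤ_3 × ℤ_7


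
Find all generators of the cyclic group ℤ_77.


g generates ℤ_n iff gcd(g,n) = 1
Prime factors of 77: 7, 11
Generators are g ∈ {1,...,76} not divisible by any of these primes.
Generators: {1, 2, 3, 4, 5, 6, 8, 9, 10, 12, 13, 15, 16, 17, 18, 19, 20, 23, 24, 25, 26, 27, 29, 30, 31, 32, 34, 36, 37, 38, 39, 40, 41, 43, 45, 46, 47, 48, 50, 51, 52, 53, 54, 57, 58, 59, 60, 61, 62, 64, 65, 67, 68, 69, 71, 72, 73, 74, 75, 76}
Number of generators = φ(77) = 60

Generators of ℤ_77 = {1, 2, 3, 4, 5, 6, 8, 9, 10, 12, 13, 15, 16, 17, 18, 19, 20, 23, 24, 25, 26, 27, 29, 30, 31, 32, 34, 36, 37, 38, 39, 40, 41, 43, 45, 46, 47, 48, 50, 51, 52, 53, 54, 57, 58, 59, 60, 61, 62, 64, 65, 67, 68, 69, 71, 72, 73, 74, 75, 76}


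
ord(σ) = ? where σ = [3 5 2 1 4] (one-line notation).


Cycle decomposition: (1 3 2 5 4)
Cycle lengths: 5
Order = lcm(5) = 5

ord(σ) = 5


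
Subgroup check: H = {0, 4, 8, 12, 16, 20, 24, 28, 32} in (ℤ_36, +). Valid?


Subgroup test for H = {0, 4, 8, 12, 16, 20, 24, 28, 32} in (ℤ_36, +):
(1) 0 ∈ H? Yes
(2) Closure: for all a,b ∈ H, (a+b) mod 36 ∈ H? Yes
(3) Inverses: for all a ∈ H, -a mod 36 ∈ H? Yes

Yes, H is a subgroup of ℤ_36


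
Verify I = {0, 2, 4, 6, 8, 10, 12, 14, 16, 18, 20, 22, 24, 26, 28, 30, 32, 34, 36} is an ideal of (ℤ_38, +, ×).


Check ideal conditions for I = {0, 2, 4, 6, 8, 10, 12, 14, 16, 18, 20, 22, 24, 26, 28, 30, 32, 34, 36} in ℤ_38:
(1) I is an additive subgroup? Yes
(2) For r ∈ ℤ_38 and a ∈ I: r·a ∈ I? Yes

Yes, I is an ideal of ℤ_38


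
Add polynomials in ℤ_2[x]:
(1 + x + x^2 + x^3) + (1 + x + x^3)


Add coefficients mod 2:
x^0: 1 + 1 = 0 (mod 2)
x^1: 1 + 1 = 0 (mod 2)
x^2: 1 + 0 = 1 (mod 2)
x^3: 1 + 1 = 0 (mod 2)
Result: x^2

f + g = x^2


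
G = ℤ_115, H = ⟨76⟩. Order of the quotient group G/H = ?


|⟨76⟩| = n / gcd(76, 115) = 115 / 1 = 115
H is normal (ℤ_115 is abelian).
|G/H| = |G| / |H| = 115 / 115 = 1

|G/H| = 1


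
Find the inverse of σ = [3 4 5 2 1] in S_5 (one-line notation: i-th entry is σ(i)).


To find σ⁻¹, swap domain and range:
σ(1) = 3 → σ⁻¹(3) = 1
σ(2) = 4 → σ⁻¹(4) = 2
σ(3) = 5 → σ⁻¹(5) = 3
σ(4) = 2 → σ⁻¹(2) = 4
σ(5) = 1 → σ⁻¹(1) = 5

σ⁻¹ = [5 4 1 2 3]


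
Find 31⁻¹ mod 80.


Use the extended Euclidean algorithm to write 1 = 31·s + 80·t; then s mod 80 is the inverse.
Euclidean algorithm:
  31 = 0·80 + 31
  80 = 2·31 + 18
  31 = 1·18 + 13
  18 = 1·13 + 5
  13 = 2·5 + 3
  5 = 1·3 + 2
  3 = 1·2 + 1
  2 = 2·1 + 0
gcd(31,80) = 1
Back-substitution gives: 31·(31) + 80·(-12) = 1
So 31⁻¹ ≡ 31 ≡ 31 (mod 80)
Check: 31 × 31 = 961 ≡ 1 (mod 80) ✓

31⁻¹ ≡ 31 (mod 80)


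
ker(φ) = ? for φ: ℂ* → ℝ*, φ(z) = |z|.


Kernel = preimage of identity
ker(φ) = {z ∈ ℂ* | |z| = 1} = unit circle S¹

ker(φ) = S¹ (unit circle)


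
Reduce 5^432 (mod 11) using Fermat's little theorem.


Fermat's little theorem: if p is prime and gcd(a,p)=1, then a^(p-1) ≡ 1 (mod p)
p = 11 is prime, gcd(5,11) = 1
Reduce exponent: 432 mod 10 = 2
So 5^432 ≡ 5^2 (mod 11)
5^2 mod 11 = 3

5^432 ≡ 3 (mod 11)


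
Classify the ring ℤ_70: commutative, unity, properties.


ℤ_70 is a commutative ring with unity 1; 70 = 2×35 is composite, so 2·35 ≡ 0 gives zero divisors (not an integral domain)
Commutative: Yes
Integral domain: No
Has unity: Yes

ℤ_70: Commutative=Yes, Unity=Yes


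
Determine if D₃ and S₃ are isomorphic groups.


Comparing D₃ and S₃:
Both are the unique non-abelian group of order 6

Yes, D₃ ≅ S₃


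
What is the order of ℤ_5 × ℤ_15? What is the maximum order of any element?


|ℤ_5 × ℤ_15| = 5 × 15 = 75
Max element order = lcm(5,15) = 15
Cyclic? No (gcd=5)

|ℤ_5×ℤ_15| = 75, max element order = 15


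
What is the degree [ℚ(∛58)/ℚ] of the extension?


∛58 has minimal polynomial x³ - 58 (irreducible over ℚ since 58 is not a perfect cube)

[ℚ(∛58)/ℚ] = 3


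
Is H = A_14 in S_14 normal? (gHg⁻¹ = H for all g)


H = A_14 in S_14
A_14 has index 2 in S_14, and every subgroup of index 2 is normal

Yes, normal subgroup


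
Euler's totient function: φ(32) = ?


Factor n: 32 = 2^5
φ(n) = n · ∏(1 - 1/p) over distinct primes p | n
φ(32) = 32 · (1 - 1/2) = 16

φ(32) = 16


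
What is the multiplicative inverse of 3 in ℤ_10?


Use the extended Euclidean algorithm to write 1 = 3·s + 10·t; then s mod 10 is the inverse.
Euclidean algorithm:
  3 = 0·10 + 3
  10 = 3·3 + 1
  3 = 3·1 + 0
gcd(3,10) = 1
Back-substitution gives: 3·(-3) + 10·(1) = 1
So 3⁻¹ ≡ -3 ≡ 7 (mod 10)
Check: 3 × 7 = 21 ≡ 1 (mod 10) ✓

3⁻¹ ≡ 7 (mod 10)


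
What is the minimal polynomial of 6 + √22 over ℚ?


Let α = 6 + √22. Then α - 6 = √22, so (α - 6)² = 22, giving α² - 12α + 14 = 0. Degree 2 and α ∉ ℚ, so this is the minimal polynomial.

Minimal polynomial: x² - 12x + 14


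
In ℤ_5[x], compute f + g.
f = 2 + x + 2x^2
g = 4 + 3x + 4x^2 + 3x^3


Add coefficients mod 5:
x^0: 2 + 4 = 1 (mod 5)
x^1: 1 + 3 = 4 (mod 5)
x^2: 2 + 4 = 1 (mod 5)
x^3: 0 + 3 = 3 (mod 5)
Result: 1 + 4x + x^2 + 3x^3

f + g = 1 + 4x + x^2 + 3x^3


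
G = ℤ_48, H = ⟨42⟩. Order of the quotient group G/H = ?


|⟨42⟩| = n / gcd(42, 48) = 48 / 6 = 8
H is normal (ℤ_48 is abelian).
|G/H| = |G| / |H| = 48 / 8 = 6

|G/H| = 6


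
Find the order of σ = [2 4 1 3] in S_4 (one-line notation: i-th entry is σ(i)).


Cycle decomposition: (1 2 4 3)
Cycle lengths: 4
Order = lcm(4) = 4

ord(σ) = 4


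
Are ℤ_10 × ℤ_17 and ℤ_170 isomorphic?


Comparing ℤ_10 × ℤ_17 and ℤ_170:
gcd(10,17) = 1, so ℤ_10 × ℤ_17 ≅ ℤ_170 (CRT)

Yes, ℤ_10 × ℤ_17 ≅ ℤ_170


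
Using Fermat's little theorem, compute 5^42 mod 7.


Fermat's little theorem: if p is prime and gcd(a,p)=1, then a^(p-1) ≡ 1 (mod p)
p = 7 is prime, gcd(5,7) = 1
Reduce exponent: 42 mod 6 = 0
So 5^42 ≡ 5^0 (mod 7)
5^0 = 1

5^42 ≡ 1 (mod 7)


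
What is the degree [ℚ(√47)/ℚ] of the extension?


√47 has minimal polynomial x² - 47 (irreducible over ℚ since 47 is squarefree)

[ℚ(√47)/ℚ] = 2


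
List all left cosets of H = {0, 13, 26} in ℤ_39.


H = {0, 13, 26}, |H| = 3
Number of cosets = |G|/|H| = 39/3 = 13
0 + H = {0, 13, 26}
1 + H = {1, 14, 27}
2 + H = {2, 15, 28}
3 + H = {3, 16, 29}
4 + H = {4, 17, 30}
5 + H = {5, 18, 31}
6 + H = {6, 19, 32}
7 + H = {7, 20, 33}
8 + H = {8, 21, 34}
9 + H = {9, 22, 35}
10 + H = {10, 23, 36}
11 + H = {11, 24, 37}
12 + H = {12, 25, 38}

Cosets: 0+H={0,13,26}; 1+H={1,14,27}; 2+H={2,15,28}; 3+H={3,16,29}; 4+H={4,17,30}; 5+H={5,18,31}; 6+H={6,19,32}; 7+H={7,20,33}; 8+H={8,21,34}; 9+H={9,22,35}; 10+H={10,23,36}; 11+H={11,24,37}; 12+H={12,25,38}


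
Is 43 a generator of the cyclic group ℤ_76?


g generates ℤ_n iff gcd(g, n) = 1
gcd(43, 76) = 1
Since gcd = 1, 43 is a generator.

Yes, 43 generates ℤ_76


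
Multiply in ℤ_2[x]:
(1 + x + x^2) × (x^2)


Expand and collect like terms; reduce coefficients mod 2:
x^0: 1·0 = 0 ≡ 0 (mod 2)
x^1: 1·0 + 1·0 = 0 ≡ 0 (mod 2)
x^2: 1·1 + 1·0 + 1·0 = 1 ≡ 1 (mod 2)
x^3: 1·1 + 1·0 = 1 ≡ 1 (mod 2)
x^4: 1·1 = 1 ≡ 1 (mod 2)
Result: x^2 + x^3 + x^4

f · g = x^2 + x^3 + x^4


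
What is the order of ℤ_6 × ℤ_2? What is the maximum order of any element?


|ℤ_6 × ℤ_2| = 6 × 2 = 12
Max element order = lcm(6,2) = 6
Cyclic? No (gcd=2)

|ℤ_6×ℤ_2| = 12, max element order = 6


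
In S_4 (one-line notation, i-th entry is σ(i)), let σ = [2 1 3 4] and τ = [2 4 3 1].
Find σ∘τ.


σ∘τ: apply τ first, then σ
1 →τ 2 →σ 1
2 →τ 4 →σ 4
3 →τ 3 →σ 3
4 →τ 1 →σ 2

σ∘τ = [1 4 3 2]


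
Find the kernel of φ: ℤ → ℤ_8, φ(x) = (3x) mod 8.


Kernel = preimage of identity
ker(φ) = {x ∈ ℤ : 3x ≡ 0 (mod 8)}. gcd(3,8) = 1, so 3x ≡ 0 (mod 8) ⟺ x ≡ 0 (mod 8/1 = 8). Hence ker(φ) = 8ℤ

ker(φ) = 8ℤ


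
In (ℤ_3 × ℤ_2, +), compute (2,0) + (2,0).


Operation: componentwise addition mod (3, 2)
(2,0) + (2,0) = ((a₁+b₁) mod 3, (a₂+b₂) mod 2) with a = (2,0), b = (2,0)

(2,0) + (2,0) = (1,0)


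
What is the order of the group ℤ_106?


ℤ_n has n elements.

|ℤ_106| = 106


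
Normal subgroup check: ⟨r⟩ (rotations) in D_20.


H = ⟨r⟩ (rotations) in D_20
The rotation subgroup ⟨r⟩ has index 2 in D_20, so it is normal

Yes, normal subgroup


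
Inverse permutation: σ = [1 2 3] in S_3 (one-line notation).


To find σ⁻¹, swap domain and range:
σ(1) = 1 → σ⁻¹(1) = 1
σ(2) = 2 → σ⁻¹(2) = 2
σ(3) = 3 → σ⁻¹(3) = 3

σ⁻¹ = [1 2 3]


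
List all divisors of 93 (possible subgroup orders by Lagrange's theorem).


Lagrange's theorem: |H| divides |G|
|G| = 93
Divisors of 93: 1, 3, 31, 93

Possible subgroup orders: {1, 3, 31, 93}


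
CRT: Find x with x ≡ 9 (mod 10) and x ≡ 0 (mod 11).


m₁ = 10, m₂ = 11, gcd = 1, so CRT applies. M = m₁·m₂ = 110
Let M₁ = M/m₁ = 11, M₂ = M/m₂ = 10
Find y₁ ≡ M₁⁻¹ (mod m₁): 11⁻¹ ≡ 1 (mod 10)
Find y₂ ≡ M₂⁻¹ (mod m₂): 10⁻¹ ≡ 10 (mod 11)
x = a₁·M₁·y₁ + a₂·M₂·y₂ = 9·11·1 + 0·10·10 = 99
Reduce mod 110: x ≡ 99
Check: 99 mod 10 = 9 ✓, 99 mod 11 = 0 ✓

x ≡ 99 (mod 110)


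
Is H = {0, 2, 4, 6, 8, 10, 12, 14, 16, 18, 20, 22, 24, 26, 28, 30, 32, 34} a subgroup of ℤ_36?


Subgroup test for H = {0, 2, 4, 6, 8, 10, 12, 14, 16, 18, 20, 22, 24, 26, 28, 30, 32, 34} in (ℤ_36, +):
(1) 0 ∈ H? Yes
(2) Closure: for all a,b ∈ H, (a+b) mod 36 ∈ H? Yes
(3) Inverses: for all a ∈ H, -a mod 36 ∈ H? Yes

Yes, H is a subgroup of ℤ_36


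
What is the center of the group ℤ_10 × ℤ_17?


Z(G) = {g ∈ G | gx = xg for all x ∈ G}
Direct product of abelian groups is abelian, so Z(G) = G

Z(ℤ_10 × ℤ_17) = ℤ_10 × ℤ_17


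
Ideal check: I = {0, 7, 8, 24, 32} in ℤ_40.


Check ideal conditions for I = {0, 7, 8, 24, 32} in ℤ_40:
(1) I is an additive subgroup? No
(2) For r ∈ ℤ_40 and a ∈ I: r·a ∈ I? No  [counterexample: r=2, a=7, r·a mod 40 = 14 ∉ I]

No, I is not an ideal of ℤ_40


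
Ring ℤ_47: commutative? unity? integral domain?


ℤ_47 is a commutative ring with unity 1; 47 is prime, so ℤ_47 is a field (hence an integral domain)
Commutative: Yes
Integral domain: Yes
Has unity: Yes

ℤ_47: Commutative=Yes, Unity=Yes


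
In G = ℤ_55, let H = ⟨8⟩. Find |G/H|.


|⟨8⟩| = n / gcd(8, 55) = 55 / 1 = 55
H is normal (ℤ_55 is abelian).
|G/H| = |G| / |H| = 55 / 55 = 1

|G/H| = 1


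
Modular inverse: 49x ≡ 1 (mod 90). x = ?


Use the extended Euclidean algorithm to write 1 = 49·s + 90·t; then s mod 90 is the inverse.
Euclidean algorithm:
  49 = 0·90 + 49
  90 = 1·49 + 41
  49 = 1·41 + 8
  41 = 5·8 + 1
  8 = 8·1 + 0
gcd(49,90) = 1
Back-substitution gives: 49·(-11) + 90·(6) = 1
So 49⁻¹ ≡ -11 ≡ 79 (mod 90)
Check: 49 × 79 = 3871 ≡ 1 (mod 90) ✓

49⁻¹ ≡ 79 (mod 90)


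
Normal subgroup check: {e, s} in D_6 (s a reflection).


H = {e, s} in D_6 (s a reflection)
r·s·r⁻¹ = sr⁻² ≠ s for n ≥ 3, so {e, s} is not closed under conjugation

No, not a normal subgroup


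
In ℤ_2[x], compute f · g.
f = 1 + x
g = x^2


Expand and collect like terms; reduce coefficients mod 2:
x^0: 1·0 = 0 ≡ 0 (mod 2)
x^1: 1·0 + 1·0 = 0 ≡ 0 (mod 2)
x^2: 1·1 + 1·0 = 1 ≡ 1 (mod 2)
x^3: 1·1 = 1 ≡ 1 (mod 2)
Result: x^2 + x^3

f · g = x^2 + x^3


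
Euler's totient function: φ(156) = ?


Factor n: 156 = 2^2 × 3 × 13
φ(n) = n · ∏(1 - 1/p) over distinct primes p | n
φ(156) = 156 · (1 - 1/2) · (1 - 1/3) · (1 - 1/13) = 48

φ(156) = 48


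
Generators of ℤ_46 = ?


g generates ℤ_n iff gcd(g,n) = 1
Prime factors of 46: 2, 23
Generators are g ∈ {1,...,45} not divisible by any of these primes.
Generators: {1, 3, 5, 7, 9, 11, 13, 15, 17, 19, 21, 25, 27, 29, 31, 33, 35, 37, 39, 41, 43, 45}
Number of generators = φ(46) = 22

Generators of ℤ_46 = {1, 3, 5, 7, 9, 11, 13, 15, 17, 19, 21, 25, 27, 29, 31, 33, 35, 37, 39, 41, 43, 45}


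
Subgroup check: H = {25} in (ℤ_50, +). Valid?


Subgroup test for H = {25} in (ℤ_50, +):
(1) 0 ∈ H? No
(2) Closure: for all a,b ∈ H, (a+b) mod 50 ∈ H? No  [counterexample: 25 + 25 = 0 ∉ H]
(3) Inverses: for all a ∈ H, -a mod 50 ∈ H? Yes

No, H is not a subgroup of ℤ_50


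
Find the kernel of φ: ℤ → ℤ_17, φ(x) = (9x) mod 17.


Kernel = preimage of identity
ker(φ) = {x ∈ ℤ : 9x ≡ 0 (mod 17)}. gcd(9,17) = 1, so 9x ≡ 0 (mod 17) ⟺ x ≡ 0 (mod 17/1 = 17). Hence ker(φ) = 17ℤ

ker(φ) = 17ℤ


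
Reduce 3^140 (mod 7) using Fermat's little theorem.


Fermat's little theorem: if p is prime and gcd(a,p)=1, then a^(p-1) ≡ 1 (mod p)
p = 7 is prime, gcd(3,7) = 1
Reduce exponent: 140 mod 6 = 2
So 3^140 ≡ 3^2 (mod 7)
3^2 mod 7 = 2

3^140 ≡ 2 (mod 7)


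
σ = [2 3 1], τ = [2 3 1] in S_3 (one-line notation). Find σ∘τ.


σ∘τ: apply τ first, then σ
1 →τ 2 →σ 3
2 →τ 3 →σ 1
3 →τ 1 →σ 2

σ∘τ = [3 1 2]


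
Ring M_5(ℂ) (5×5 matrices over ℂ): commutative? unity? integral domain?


Matrix multiplication is non-commutative for n ≥ 2; the identity matrix I is the unity; singular matrices give zero divisors, so not an integral domain
Commutative: No
Integral domain: No
Has unity: Yes

M_5(ℂ) (5×5 matrices over ℂ): Commutative=No, Unity=Yes


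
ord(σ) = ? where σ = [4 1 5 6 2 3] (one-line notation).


Cycle decomposition: (1 4 6 3 5 2)
Cycle lengths: 6
Order = lcm(6) = 6

ord(σ) = 6


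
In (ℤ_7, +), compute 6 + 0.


Operation: addition mod 7
6 + 0 = (a + b) mod 7 with a = 6, b = 0

6 + 0 = 6


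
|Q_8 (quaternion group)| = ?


Q_8 = {±1, ±i, ±j, ±k}
|Q_8| = 8

|Q_8 (quaternion group)| = 8


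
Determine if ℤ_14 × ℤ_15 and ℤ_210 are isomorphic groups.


Comparing ℤ_14 × ℤ_15 and ℤ_210:
gcd(14,15) = 1, so ℤ_14 × ℤ_15 ≅ ℤ_210 (CRT)

Yes, ℤ_14 × ℤ_15 ≅ ℤ_210


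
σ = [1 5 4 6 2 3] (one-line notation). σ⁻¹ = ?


To find σ⁻¹, swap domain and range:
σ(1) = 1 → σ⁻¹(1) = 1
σ(2) = 5 → σ⁻¹(5) = 2
σ(3) = 4 → σ⁻¹(4) = 3
σ(4) = 6 → σ⁻¹(6) = 4
σ(5) = 2 → σ⁻¹(2) = 5
σ(6) = 3 → σ⁻¹(3) = 6

σ⁻¹ = [1 5 6 3 2 4]


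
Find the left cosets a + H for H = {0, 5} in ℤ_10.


H = {0, 5}, |H| = 2
Number of cosets = |G|/|H| = 10/2 = 5
0 + H = {0, 5}
1 + H = {1, 6}
2 + H = {2, 7}
3 + H = {3, 8}
4 + H = {4, 9}

Cosets: 0+H={0,5}; 1+H={1,6}; 2+H={2,7}; 3+H={3,8}; 4+H={4,9}


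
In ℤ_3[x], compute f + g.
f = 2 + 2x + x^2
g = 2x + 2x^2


Add coefficients mod 3:
x^0: 2 + 0 = 2 (mod 3)
x^1: 2 + 2 = 1 (mod 3)
x^2: 1 + 2 = 0 (mod 3)
Result: 2 + x

f + g = 2 + x


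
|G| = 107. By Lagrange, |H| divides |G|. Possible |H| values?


Lagrange's theorem: |H| divides |G|
|G| = 107
Divisors of 107: 1, 107

Possible subgroup orders: {1, 107}


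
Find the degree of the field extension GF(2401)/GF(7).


GF(2401) = GF(7^4), so the extension degree is 4

[GF(2401)/GF(7)] = 4


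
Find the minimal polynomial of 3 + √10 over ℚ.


Let α = 3 + √10. Then α - 3 = √10, so (α - 3)² = 10, giving α² - 6α - 1 = 0. Degree 2 and α ∉ ℚ, so this is the minimal polynomial.

Minimal polynomial: x² - 6x - 1


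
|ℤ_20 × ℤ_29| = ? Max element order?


|ℤ_20 × ℤ_29| = 20 × 29 = 580
Max element order = lcm(20,29) = 580
Cyclic? Yes (gcd=1)

|ℤ_20×ℤ_29| = 580, max element order = 580


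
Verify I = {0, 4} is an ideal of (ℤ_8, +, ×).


Check ideal conditions for I = {0, 4} in ℤ_8:
(1) I is an additive subgroup? Yes
(2) For r ∈ ℤ_8 and a ∈ I: r·a ∈ I? Yes

Yes, I is an ideal of ℤ_8


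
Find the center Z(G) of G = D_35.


Z(G) = {g ∈ G | gx = xg for all x ∈ G}
For odd n, Z(D_n) = {e}: no nontrivial rotation commutes with all reflections

Z(D_35) = {e}


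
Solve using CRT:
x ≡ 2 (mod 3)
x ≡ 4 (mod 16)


m₁ = 3, m₂ = 16, gcd = 1, so CRT applies. M = m₁·m₂ = 48
Let M₁ = M/m₁ = 16, M₂ = M/m₂ = 3
Find y₁ ≡ M₁⁻¹ (mod m₁): 16⁻¹ ≡ 1 (mod 3)
Find y₂ ≡ M₂⁻¹ (mod m₂): 3⁻¹ ≡ 11 (mod 16)
x = a₁·M₁·y₁ + a₂·M₂·y₂ = 2·16·1 + 4·3·11 = 164
Reduce mod 48: x ≡ 20
Check: 20 mod 3 = 2 ✓, 20 mod 16 = 4 ✓

x ≡ 20 (mod 48)


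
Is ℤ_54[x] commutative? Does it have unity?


ℤ_54 has zero divisors (2·27 ≡ 0), and these lift to constant zero divisors in ℤ_54[x]; so not an integral domain
Commutative: Yes
Integral domain: No
Has unity: Yes

ℤ_54[x]: Commutative=Yes, Unity=Yes


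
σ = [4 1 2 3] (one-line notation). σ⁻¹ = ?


To find σ⁻¹, swap domain and range:
σ(1) = 4 → σ⁻¹(4) = 1
σ(2) = 1 → σ⁻¹(1) = 2
σ(3) = 2 → σ⁻¹(2) = 3
σ(4) = 3 → σ⁻¹(3) = 4

σ⁻¹ = [2 3 4 1]


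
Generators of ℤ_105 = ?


g generates ℤ_n iff gcd(g,n) = 1
Prime factors of 105: 3, 5, 7
Generators are g ∈ {1,...,104} not divisible by any of these primes.
Generators: {1, 2, 4, 8, 11, 13, 16, 17, 19, 22, 23, 26, 29, 31, 32, 34, 37, 38, 41, 43, 44, 46, 47, 52, 53, 58, 59, 61, 62, 64, 67, 68, 71, 73, 74, 76, 79, 82, 83, 86, 88, 89, 92, 94, 97, 101, 103, 104}
Number of generators = φ(105) = 48

Generators of ℤ_105 = {1, 2, 4, 8, 11, 13, 16, 17, 19, 22, 23, 26, 29, 31, 32, 34, 37, 38, 41, 43, 44, 46, 47, 52, 53, 58, 59, 61, 62, 64, 67, 68, 71, 73, 74, 76, 79, 82, 83, 86, 88, 89, 92, 94, 97, 101, 103, 104}


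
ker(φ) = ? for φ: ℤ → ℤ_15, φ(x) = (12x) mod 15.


Kernel = preimage of identity
ker(φ) = {x ∈ ℤ : 12x ≡ 0 (mod 15)}. gcd(12,15) = 3, so 12x ≡ 0 (mod 15) ⟺ x ≡ 0 (mod 15/3 = 5). Hence ker(φ) = 5ℤ

ker(φ) = 5ℤ


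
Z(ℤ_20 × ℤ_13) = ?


Z(G) = {g ∈ G | gx = xg for all x ∈ G}
Direct product of abelian groups is abelian, so Z(G) = G

Z(ℤ_20 × ℤ_13) = ℤ_20 × ℤ_13


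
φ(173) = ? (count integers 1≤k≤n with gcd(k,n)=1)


Factor n: 173 = 173
φ(n) = n · ∏(1 - 1/p) over distinct primes p | n
φ(173) = 173 · (1 - 1/173) = 172

φ(173) = 172


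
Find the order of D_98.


|D_n| = 2n (n rotations and n reflections)
|D_98| = 2×98 = 196

|D_98| = 196


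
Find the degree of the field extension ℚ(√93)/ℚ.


√93 has minimal polynomial x² - 93 (irreducible over ℚ since 93 is squarefree)

[ℚ(√93)/ℚ] = 2


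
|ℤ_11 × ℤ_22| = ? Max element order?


|ℤ_11 × ℤ_22| = 11 × 22 = 242
Max element order = lcm(11,22) = 22
Cyclic? No (gcd=11)

|ℤ_11×ℤ_22| = 242, max element order = 22


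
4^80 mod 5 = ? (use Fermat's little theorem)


Fermat's little theorem: if p is prime and gcd(a,p)=1, then a^(p-1) ≡ 1 (mod p)
p = 5 is prime, gcd(4,5) = 1
Reduce exponent: 80 mod 4 = 0
So 4^80 ≡ 4^0 (mod 5)
4^0 = 1

4^80 ≡ 1 (mod 5)


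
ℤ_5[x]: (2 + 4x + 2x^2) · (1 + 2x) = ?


Expand and collect like terms; reduce coefficients mod 5:
x^0: 2·1 = 2 ≡ 2 (mod 5)
x^1: 2·2 + 4·1 = 8 ≡ 3 (mod 5)
x^2: 4·2 + 2·1 = 10 ≡ 0 (mod 5)
x^3: 2·2 = 4 ≡ 4 (mod 5)
Result: 2 + 3x + 4x^3

f · g = 2 + 3x + 4x^3


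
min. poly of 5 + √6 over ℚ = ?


Let α = 5 + √6. Then α - 5 = √6, so (α - 5)² = 6, giving α² - 10α + 19 = 0. Degree 2 and α ∉ ℚ, so this is the minimal polynomial.

Minimal polynomial: x² - 10x + 19


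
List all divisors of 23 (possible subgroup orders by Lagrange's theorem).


Lagrange's theorem: |H| divides |G|
|G| = 23
Divisors of 23: 1, 23

Possible subgroup orders: {1, 23}


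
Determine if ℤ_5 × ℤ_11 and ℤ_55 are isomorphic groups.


Comparing ℤ_5 × ℤ_11 and ℤ_55:
gcd(5,11) = 1, so ℤ_5 × ℤ_11 ≅ ℤ_55 (CRT)

Yes, ℤ_5 × ℤ_11 ≅ ℤ_55


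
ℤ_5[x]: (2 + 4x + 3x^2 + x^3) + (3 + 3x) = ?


Add coefficients mod 5:
x^0: 2 + 3 = 0 (mod 5)
x^1: 4 + 3 = 2 (mod 5)
x^2: 3 + 0 = 3 (mod 5)
x^3: 1 + 0 = 1 (mod 5)
Result: 2x + 3x^2 + x^3

f + g = 2x + 3x^2 + x^3


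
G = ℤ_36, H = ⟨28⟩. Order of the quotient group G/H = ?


|⟨28⟩| = n / gcd(28, 36) = 36 / 4 = 9
H is normal (ℤ_36 is abelian).
|G/H| = |G| / |H| = 36 / 9 = 4

|G/H| = 4


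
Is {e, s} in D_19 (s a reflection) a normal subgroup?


H = {e, s} in D_19 (s a reflection)
r·s·r⁻¹ = sr⁻² ≠ s for n ≥ 3, so {e, s} is not closed under conjugation

No, not a normal subgroup


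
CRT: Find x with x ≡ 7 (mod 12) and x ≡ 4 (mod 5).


m₁ = 12, m₂ = 5, gcd = 1, so CRT applies. M = m₁·m₂ = 60
Let M₁ = M/m₁ = 5, M₂ = M/m₂ = 12
Find y₁ ≡ M₁⁻¹ (mod m₁): 5⁻¹ ≡ 5 (mod 12)
Find y₂ ≡ M₂⁻¹ (mod m₂): 12⁻¹ ≡ 3 (mod 5)
x = a₁·M₁·y₁ + a₂·M₂·y₂ = 7·5·5 + 4·12·3 = 319
Reduce mod 60: x ≡ 19
Check: 19 mod 12 = 7 ✓, 19 mod 5 = 4 ✓

x ≡ 19 (mod 60)


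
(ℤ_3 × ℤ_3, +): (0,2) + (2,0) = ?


Operation: componentwise addition mod (3, 3)
(0,2) + (2,0) = ((a₁+b₁) mod 3, (a₂+b₂) mod 3) with a = (0,2), b = (2,0)

(0,2) + (2,0) = (2,2)


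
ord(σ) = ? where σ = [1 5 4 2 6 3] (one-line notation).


Cycle decomposition: (2 5 6 3 4)
Cycle lengths: 5
Order = lcm(5) = 5

ord(σ) = 5


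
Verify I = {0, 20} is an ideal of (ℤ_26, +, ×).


Check ideal conditions for I = {0, 20} in ℤ_26:
(1) I is an additive subgroup? No
(2) For r ∈ ℤ_26 and a ∈ I: r·a ∈ I? No  [counterexample: r=2, a=20, r·a mod 26 = 14 ∉ I]

No, I is not an ideal of ℤ_26


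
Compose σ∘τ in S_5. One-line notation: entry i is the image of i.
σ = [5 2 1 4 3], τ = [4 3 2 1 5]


σ∘τ: apply τ first, then σ
1 →τ 4 →σ 4
2 →τ 3 →σ 1
3 →τ 2 →σ 2
4 →τ 1 →σ 5
5 →τ 5 →σ 3

σ∘τ = [4 1 2 5 3]


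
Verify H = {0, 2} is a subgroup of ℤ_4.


Subgroup test for H = {0, 2} in (ℤ_4, +):
(1) 0 ∈ H? Yes
(2) Closure: for all a,b ∈ H, (a+b) mod 4 ∈ H? Yes
(3) Inverses: for all a ∈ H, -a mod 4 ∈ H? Yes

Yes, H is a subgroup of ℤ_4


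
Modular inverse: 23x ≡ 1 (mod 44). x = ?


Use the extended Euclidean algorithm to write 1 = 23·s + 44·t; then s mod 44 is the inverse.
Euclidean algorithm:
  23 = 0·44 + 23
  44 = 1·23 + 21
  23 = 1·21 + 2
  21 = 10·2 + 1
  2 = 2·1 + 0
gcd(23,44) = 1
Back-substitution gives: 23·(-21) + 44·(11) = 1
So 23⁻¹ ≡ -21 ≡ 23 (mod 44)
Check: 23 × 23 = 529 ≡ 1 (mod 44) ✓

23⁻¹ ≡ 23 (mod 44)


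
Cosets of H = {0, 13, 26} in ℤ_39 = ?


H = {0, 13, 26}, |H| = 3
Number of cosets = |G|/|H| = 39/3 = 13
0 + H = {0, 13, 26}
1 + H = {1, 14, 27}
2 + H = {2, 15, 28}
3 + H = {3, 16, 29}
4 + H = {4, 17, 30}
5 + H = {5, 18, 31}
6 + H = {6, 19, 32}
7 + H = {7, 20, 33}
8 + H = {8, 21, 34}
9 + H = {9, 22, 35}
10 + H = {10, 23, 36}
11 + H = {11, 24, 37}
12 + H = {12, 25, 38}

Cosets: 0+H={0,13,26}; 1+H={1,14,27}; 2+H={2,15,28}; 3+H={3,16,29}; 4+H={4,17,30}; 5+H={5,18,31}; 6+H={6,19,32}; 7+H={7,20,33}; 8+H={8,21,34}; 9+H={9,22,35}; 10+H={10,23,36}; 11+H={11,24,37}; 12+H={12,25,38}


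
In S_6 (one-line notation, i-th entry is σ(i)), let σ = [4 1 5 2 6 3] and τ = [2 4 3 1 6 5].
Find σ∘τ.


σ∘τ: apply τ first, then σ
1 →τ 2 →σ 1
2 →τ 4 →σ 2
3 →τ 3 →σ 5
4 →τ 1 →σ 4
5 →τ 6 →σ 3
6 →τ 5 →σ 6

σ∘τ = [1 2 5 4 3 6]


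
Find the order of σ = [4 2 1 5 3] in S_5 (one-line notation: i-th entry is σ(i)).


Cycle decomposition: (1 4 5 3)
Cycle lengths: 4
Order = lcm(4) = 4

ord(σ) = 4


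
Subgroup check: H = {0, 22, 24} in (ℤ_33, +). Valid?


Subgroup test for H = {0, 22, 24} in (ℤ_33, +):
(1) 0 ∈ H? Yes
(2) Closure: for all a,b ∈ H, (a+b) mod 33 ∈ H? No  [counterexample: 22 + 22 = 11 ∉ H]
(3) Inverses: for all a ∈ H, -a mod 33 ∈ H? No

No, H is not a subgroup of ℤ_33


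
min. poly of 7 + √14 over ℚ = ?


Let α = 7 + √14. Then α - 7 = √14, so (α - 7)² = 14, giving α² - 14α + 35 = 0. Degree 2 and α ∉ ℚ, so this is the minimal polynomial.

Minimal polynomial: x² - 14x + 35


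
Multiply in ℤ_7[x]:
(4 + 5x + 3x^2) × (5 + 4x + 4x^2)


Expand and collect like terms; reduce coefficients mod 7:
x^0: 4·5 = 20 ≡ 6 (mod 7)
x^1: 4·4 + 5·5 = 41 ≡ 6 (mod 7)
x^2: 4·4 + 5·4 + 3·5 = 51 ≡ 2 (mod 7)
x^3: 5·4 + 3·4 = 32 ≡ 4 (mod 7)
x^4: 3·4 = 12 ≡ 5 (mod 7)
Result: 6 + 6x + 2x^2 + 4x^3 + 5x^4

f · g = 6 + 6x + 2x^2 + 4x^3 + 5x^4


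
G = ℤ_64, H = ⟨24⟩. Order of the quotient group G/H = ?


|⟨24⟩| = n / gcd(24, 64) = 64 / 8 = 8
H is normal (ℤ_64 is abelian).
|G/H| = |G| / |H| = 64 / 8 = 8

|G/H| = 8


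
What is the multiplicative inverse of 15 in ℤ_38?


Use the extended Euclidean algorithm to write 1 = 15·s + 38·t; then s mod 38 is the inverse.
Euclidean algorithm:
  15 = 0·38 + 15
  38 = 2·15 + 8
  15 = 1·8 + 7
  8 = 1·7 + 1
  7 = 7·1 + 0
gcd(15,38) = 1
Back-substitution gives: 15·(-5) + 38·(2) = 1
So 15⁻¹ ≡ -5 ≡ 33 (mod 38)
Check: 15 × 33 = 495 ≡ 1 (mod 38) ✓

15⁻¹ ≡ 33 (mod 38)


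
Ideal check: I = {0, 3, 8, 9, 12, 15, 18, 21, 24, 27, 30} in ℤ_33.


Check ideal conditions for I = {0, 3, 8, 9, 12, 15, 18, 21, 24, 27, 30} in ℤ_33:
(1) I is an additive subgroup? No
(2) For r ∈ ℤ_33 and a ∈ I: r·a ∈ I? No  [counterexample: r=2, a=3, r·a mod 33 = 6 ∉ I]

No, I is not an ideal of ℤ_33


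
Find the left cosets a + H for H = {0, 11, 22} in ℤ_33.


H = {0, 11, 22}, |H| = 3
Number of cosets = |G|/|H| = 33/3 = 11
0 + H = {0, 11, 22}
1 + H = {1, 12, 23}
2 + H = {2, 13, 24}
3 + H = {3, 14, 25}
4 + H = {4, 15, 26}
5 + H = {5, 16, 27}
6 + H = {6, 17, 28}
7 + H = {7, 18, 29}
8 + H = {8, 19, 30}
9 + H = {9, 20, 31}
10 + H = {10, 21, 32}

Cosets: 0+H={0,11,22}; 1+H={1,12,23}; 2+H={2,13,24}; 3+H={3,14,25}; 4+H={4,15,26}; 5+H={5,16,27}; 6+H={6,17,28}; 7+H={7,18,29}; 8+H={8,19,30}; 9+H={9,20,31}; 10+H={10,21,32}


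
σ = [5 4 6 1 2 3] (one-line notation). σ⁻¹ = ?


To find σ⁻¹, swap domain and range:
σ(1) = 5 → σ⁻¹(5) = 1
σ(2) = 4 → σ⁻¹(4) = 2
σ(3) = 6 → σ⁻¹(6) = 3
σ(4) = 1 → σ⁻¹(1) = 4
σ(5) = 2 → σ⁻¹(2) = 5
σ(6) = 3 → σ⁻¹(3) = 6

σ⁻¹ = [4 5 6 2 1 3]


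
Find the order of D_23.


|D_n| = 2n (n rotations and n reflections)
|D_23| = 2×23 = 46

|D_23| = 46


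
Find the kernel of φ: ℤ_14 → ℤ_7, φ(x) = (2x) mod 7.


Kernel = preimage of identity
ker(φ) = {x ∈ ℤ_14 : 2x ≡ 0 (mod 7)}. Since 7 | 14, φ is well-defined. The kernel is the cyclic subgroup ⟨7⟩ of ℤ_14 (order 2), i.e. {0, 7}

ker(φ) = {0, 7}


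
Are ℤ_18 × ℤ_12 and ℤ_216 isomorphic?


Comparing ℤ_18 × ℤ_12 and ℤ_216:
gcd(18,12) = 6 ≠ 1. Max element order in ℤ_18×ℤ_12 is lcm(18,12) = 36 < 216, so it has no element of order 216

No, ℤ_18 × ℤ_12 ≇ ℤ_216


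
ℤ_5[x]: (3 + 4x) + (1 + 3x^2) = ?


Add coefficients mod 5:
x^0: 3 + 1 = 4 (mod 5)
x^1: 4 + 0 = 4 (mod 5)
x^2: 0 + 3 = 3 (mod 5)
Result: 4 + 4x + 3x^2

f + g = 4 + 4x + 3x^2


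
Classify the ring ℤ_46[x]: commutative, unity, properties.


ℤ_46 has zero divisors (2·23 ≡ 0), and these lift to constant zero divisors in ℤ_46[x]; so not an integral domain
Commutative: Yes
Integral domain: No
Has unity: Yes

ℤ_46[x]: Commutative=Yes, Unity=Yes


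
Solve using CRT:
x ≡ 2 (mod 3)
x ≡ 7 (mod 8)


m₁ = 3, m₂ = 8, gcd = 1, so CRT applies. M = m₁·m₂ = 24
Let M₁ = M/m₁ = 8, M₂ = M/m₂ = 3
Find y₁ ≡ M₁⁻¹ (mod m₁): 8⁻¹ ≡ 2 (mod 3)
Find y₂ ≡ M₂⁻¹ (mod m₂): 3⁻¹ ≡ 3 (mod 8)
x = a₁·M₁·y₁ + a₂·M₂·y₂ = 2·8·2 + 7·3·3 = 95
Reduce mod 24: x ≡ 23
Check: 23 mod 3 = 2 ✓, 23 mod 8 = 7 ✓

x ≡ 23 (mod 24)


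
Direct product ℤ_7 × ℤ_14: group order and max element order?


|ℤ_7 × ℤ_14| = 7 × 14 = 98
Max element order = lcm(7,14) = 14
Cyclic? No (gcd=7)

|ℤ_7×ℤ_14| = 98, max element order = 14


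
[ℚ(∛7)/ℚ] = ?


∛7 has minimal polynomial x³ - 7 (irreducible over ℚ since 7 is not a perfect cube)

[ℚ(∛7)/ℚ] = 3


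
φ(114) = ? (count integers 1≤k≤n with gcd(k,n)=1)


Factor n: 114 = 2 × 3 × 19
φ(n) = n · ∏(1 - 1/p) over distinct primes p | n
φ(114) = 114 · (1 - 1/2) · (1 - 1/3) · (1 - 1/19) = 36

φ(114) = 36


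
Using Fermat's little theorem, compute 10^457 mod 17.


Fermat's little theorem: if p is prime and gcd(a,p)=1, then a^(p-1) ≡ 1 (mod p)
p = 17 is prime, gcd(10,17) = 1
Reduce exponent: 457 mod 16 = 9
So 10^457 ≡ 10^9 (mod 17)
10^9 mod 17 = 7

10^457 ≡ 7 (mod 17)


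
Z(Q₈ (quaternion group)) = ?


Z(G) = {g ∈ G | gx = xg for all x ∈ G}
In Q₈ = {±1, ±i, ±j, ±k}, only ±1 commute with every element

Z(Q₈ (quaternion group)) = {1, -1}


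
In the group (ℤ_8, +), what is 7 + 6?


Operation: addition mod 8
7 + 6 = (a + b) mod 8 with a = 7, b = 6

7 + 6 = 5


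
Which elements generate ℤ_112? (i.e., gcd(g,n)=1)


g generates ℤ_n iff gcd(g,n) = 1
Prime factors of 112: 2, 7
Generators are g ∈ {1,...,111} not divisible by any of these primes.
Generators: {1, 3, 5, 9, 11, 13, 15, 17, 19, 23, 25, 27, 29, 31, 33, 37, 39, 41, 43, 45, 47, 51, 53, 55, 57, 59, 61, 65, 67, 69, 71, 73, 75, 79, 81, 83, 85, 87, 89, 93, 95, 97, 99, 101, 103, 107, 109, 111}
Number of generators = φ(112) = 48

Generators of ℤ_112 = {1, 3, 5, 9, 11, 13, 15, 17, 19, 23, 25, 27, 29, 31, 33, 37, 39, 41, 43, 45, 47, 51, 53, 55, 57, 59, 61, 65, 67, 69, 71, 73, 75, 79, 81, 83, 85, 87, 89, 93, 95, 97, 99, 101, 103, 107, 109, 111}


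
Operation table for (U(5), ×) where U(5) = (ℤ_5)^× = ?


Elements: {1, 2, 3, 4}
Operation: multiplication mod 5
Entry (a, b) = (a × b) mod 5

Cayley table:
  | 1 | 2 | 3 | 4
1 | 1 | 2 | 3 | 4
2 | 2 | 4 | 1 | 3
3 | 3 | 1 | 4 | 2
4 | 4 | 3 | 2 | 1


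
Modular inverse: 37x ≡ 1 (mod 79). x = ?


Use the extended Euclidean algorithm to write 1 = 37·s + 79·t; then s mod 79 is the inverse.
Euclidean algorithm:
  37 = 0·79 + 37
  79 = 2·37 + 5
  37 = 7·5 + 2
  5 = 2·2 + 1
  2 = 2·1 + 0
gcd(37,79) = 1
Back-substitution gives: 37·(-32) + 79·(15) = 1
So 37⁻¹ ≡ -32 ≡ 47 (mod 79)
Check: 37 × 47 = 1739 ≡ 1 (mod 79) ✓

37⁻¹ ≡ 47 (mod 79)


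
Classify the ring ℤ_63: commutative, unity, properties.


ℤ_63 is a commutative ring with unity 1; 63 = 3×21 is composite, so 3·21 ≡ 0 gives zero divisors (not an integral domain)
Commutative: Yes
Integral domain: No
Has unity: Yes

ℤ_63: Commutative=Yes, Unity=Yes


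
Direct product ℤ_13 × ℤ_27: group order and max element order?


|ℤ_13 × ℤ_27| = 13 × 27 = 351
Max element order = lcm(13,27) = 351
Cyclic? Yes (gcd=1)

|ℤ_13×ℤ_27| = 351, max element order = 351


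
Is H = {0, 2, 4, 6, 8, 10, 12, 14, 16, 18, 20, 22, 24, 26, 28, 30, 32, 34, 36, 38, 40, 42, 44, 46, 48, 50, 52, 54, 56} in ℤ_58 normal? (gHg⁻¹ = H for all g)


H = {0, 2, 4, 6, 8, 10, 12, 14, 16, 18, 20, 22, 24, 26, 28, 30, 32, 34, 36, 38, 40, 42, 44, 46, 48, 50, 52, 54, 56} in ℤ_58
ℤ_58 is abelian; every subgroup of an abelian group is normal

Yes, normal subgroup


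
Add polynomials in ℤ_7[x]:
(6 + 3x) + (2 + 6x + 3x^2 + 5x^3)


Add coefficients mod 7:
x^0: 6 + 2 = 1 (mod 7)
x^1: 3 + 6 = 2 (mod 7)
x^2: 0 + 3 = 3 (mod 7)
x^3: 0 + 5 = 5 (mod 7)
Result: 1 + 2x + 3x^2 + 5x^3

f + g = 1 + 2x + 3x^2 + 5x^3


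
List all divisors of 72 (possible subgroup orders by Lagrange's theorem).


Lagrange's theorem: |H| divides |G|
|G| = 72
Divisors of 72: 1, 2, 3, 4, 6, 8, 9, 12, 18, 24, 36, 72

Possible subgroup orders: {1, 2, 3, 4, 6, 8, 9, 12, 18, 24, 36, 72}


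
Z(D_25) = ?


Z(G) = {g ∈ G | gx = xg for all x ∈ G}
For odd n, Z(D_n) = {e}: no nontrivial rotation commutes with all reflections

Z(D_25) = {e}


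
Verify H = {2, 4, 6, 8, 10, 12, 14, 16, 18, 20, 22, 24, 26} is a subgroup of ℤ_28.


Subgroup test for H = {2, 4, 6, 8, 10, 12, 14, 16, 18, 20, 22, 24, 26} in (ℤ_28, +):
(1) 0 ∈ H? No
(2) Closure: for all a,b ∈ H, (a+b) mod 28 ∈ H? No  [counterexample: 2 + 26 = 0 ∉ H]
(3) Inverses: for all a ∈ H, -a mod 28 ∈ H? Yes

No, H is not a subgroup of ℤ_28


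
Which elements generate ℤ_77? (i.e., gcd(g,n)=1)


g generates ℤ_n iff gcd(g,n) = 1
Prime factors of 77: 7, 11
Generators are g ∈ {1,...,76} not divisible by any of these primes.
Generators: {1, 2, 3, 4, 5, 6, 8, 9, 10, 12, 13, 15, 16, 17, 18, 19, 20, 23, 24, 25, 26, 27, 29, 30, 31, 32, 34, 36, 37, 38, 39, 40, 41, 43, 45, 46, 47, 48, 50, 51, 52, 53, 54, 57, 58, 59, 60, 61, 62, 64, 65, 67, 68, 69, 71, 72, 73, 74, 75, 76}
Number of generators = φ(77) = 60

Generators of ℤ_77 = {1, 2, 3, 4, 5, 6, 8, 9, 10, 12, 13, 15, 16, 17, 18, 19, 20, 23, 24, 25, 26, 27, 29, 30, 31, 32, 34, 36, 37, 38, 39, 40, 41, 43, 45, 46, 47, 48, 50, 51, 52, 53, 54, 57, 58, 59, 60, 61, 62, 64, 65, 67, 68, 69, 71, 72, 73, 74, 75, 76}


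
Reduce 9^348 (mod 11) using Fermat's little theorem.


Fermat's little theorem: if p is prime and gcd(a,p)=1, then a^(p-1) ≡ 1 (mod p)
p = 11 is prime, gcd(9,11) = 1
Reduce exponent: 348 mod 10 = 8
So 9^348 ≡ 9^8 (mod 11)
9^8 mod 11 = 3

9^348 ≡ 3 (mod 11)


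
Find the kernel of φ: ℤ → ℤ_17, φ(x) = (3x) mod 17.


Kernel = preimage of identity
ker(φ) = {x ∈ ℤ : 3x ≡ 0 (mod 17)}. gcd(3,17) = 1, so 3x ≡ 0 (mod 17) ⟺ x ≡ 0 (mod 17/1 = 17). Hence ker(φ) = 17ℤ

ker(φ) = 17ℤ


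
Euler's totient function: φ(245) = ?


Factor n: 245 = 5 × 7^2
φ(n) = n · ∏(1 - 1/p) over distinct primes p | n
φ(245) = 245 · (1 - 1/5) · (1 - 1/7) = 168

φ(245) = 168


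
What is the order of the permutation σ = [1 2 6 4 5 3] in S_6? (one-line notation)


Cycle decomposition: (3 6)
Cycle lengths: 2
Order = lcm(2) = 2

ord(σ) = 2


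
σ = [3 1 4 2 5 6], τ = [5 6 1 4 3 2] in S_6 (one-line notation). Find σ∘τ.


σ∘τ: apply τ first, then σ
1 →τ 5 →σ 5
2 →τ 6 →σ 6
3 →τ 1 →σ 3
4 →τ 4 →σ 2
5 →τ 3 →σ 4
6 →τ 2 →σ 1

σ∘τ = [5 6 3 2 4 1]


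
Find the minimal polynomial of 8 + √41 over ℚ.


Let α = 8 + √41. Then α - 8 = √41, so (α - 8)² = 41, giving α² - 16α + 23 = 0. Degree 2 and α ∉ ℚ, so this is the minimal polynomial.

Minimal polynomial: x² - 16x + 23


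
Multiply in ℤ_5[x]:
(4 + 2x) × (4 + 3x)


Expand and collect like terms; reduce coefficients mod 5:
x^0: 4·4 = 16 ≡ 1 (mod 5)
x^1: 4·3 + 2·4 = 20 ≡ 0 (mod 5)
x^2: 2·3 = 6 ≡ 1 (mod 5)
Result: 1 + x^2

f · g = 1 + x^2


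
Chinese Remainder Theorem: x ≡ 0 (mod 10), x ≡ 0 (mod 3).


m₁ = 10, m₂ = 3, gcd = 1, so CRT applies. M = m₁·m₂ = 30
Let M₁ = M/m₁ = 3, M₂ = M/m₂ = 10
Find y₁ ≡ M₁⁻¹ (mod m₁): 3⁻¹ ≡ 7 (mod 10)
Find y₂ ≡ M₂⁻¹ (mod m₂): 10⁻¹ ≡ 1 (mod 3)
x = a₁·M₁·y₁ + a₂·M₂·y₂ = 0·3·7 + 0·10·1 = 0
Reduce mod 30: x ≡ 0
Check: 0 mod 10 = 0 ✓, 0 mod 3 = 0 ✓

x ≡ 0 (mod 30)
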